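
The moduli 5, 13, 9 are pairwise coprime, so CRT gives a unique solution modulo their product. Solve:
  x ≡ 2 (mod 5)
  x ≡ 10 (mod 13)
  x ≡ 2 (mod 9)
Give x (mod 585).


Moduli 5, 13, 9 are pairwise coprime; by CRT there is a unique solution modulo M = 5 · 13 · 9 = 585.
Solve pairwise, accumulating the modulus:
  Start with x ≡ 2 (mod 5).
  Combine with x ≡ 10 (mod 13): since gcd(5, 13) = 1, we get a unique residue mod 65.
    Write x = 2 + 5·t and substitute into x ≡ 10 (mod 13): 5·t ≡ 10 − 2 = 8 (mod 13).
    The inverse of 5 mod 13 is 8 (since 5·8 = 40 = 3·13 + 1), so t ≡ 8·8 = 64 ≡ 12 (mod 13).
    Then x = 2 + 5·12 = 62, valid modulo lcm(5, 13) = 65: x ≡ 62 (mod 65).
  Combine with x ≡ 2 (mod 9): since gcd(65, 9) = 1, we get a unique residue mod 585.
    Write x = 62 + 65·t and substitute into x ≡ 2 (mod 9): 65·t ≡ 2 − 62 = -60 (mod 9).
    Reduce coefficients mod 9: 2·t ≡ 3 (mod 9).
    The inverse of 2 mod 9 is 5 (since 2·5 = 10 = 1·9 + 1), so t ≡ 5·3 = 15 ≡ 6 (mod 9).
    Then x = 62 + 65·6 = 452, valid modulo lcm(65, 9) = 585: x ≡ 452 (mod 585).
Verify: 452 mod 5 = 2 ✓, 452 mod 13 = 10 ✓, 452 mod 9 = 2 ✓.

x ≡ 452 (mod 585).


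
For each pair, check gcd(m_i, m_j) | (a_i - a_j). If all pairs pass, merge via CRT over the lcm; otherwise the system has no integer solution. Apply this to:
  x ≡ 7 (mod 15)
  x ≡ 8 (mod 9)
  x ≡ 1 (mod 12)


Moduli 15, 9, 12 are not pairwise coprime, so CRT works modulo lcm(m_i) when all pairwise compatibility conditions hold.
Pairwise compatibility: gcd(m_i, m_j) must divide a_i - a_j for every pair.
Merge one congruence at a time:
  Start: x ≡ 7 (mod 15).
  Combine with x ≡ 8 (mod 9): gcd(15, 9) = 3, and 8 - 7 = 1 is NOT divisible by 3.
    ⇒ system is inconsistent (no integer solution).

No solution (the system is inconsistent).


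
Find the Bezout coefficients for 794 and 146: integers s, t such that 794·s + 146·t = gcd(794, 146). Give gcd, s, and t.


Euclidean algorithm on (794, 146) — divide until remainder is 0:
  794 = 5 · 146 + 64
  146 = 2 · 64 + 18
  64 = 3 · 18 + 10
  18 = 1 · 10 + 8
  10 = 1 · 8 + 2
  8 = 4 · 2 + 0
gcd(794, 146) = 2.
Track Bezout coefficients alongside the remainders: start with r₀ = 794 = a·1 + b·0 (s = 1, t = 0) and r₁ = 146 = a·0 + b·1 (s = 0, t = 1); each new remainder r_{k+1} = r_{k-1} − q_k·r_k inherits s_{k+1} = s_{k-1} − q_k·s_k, t_{k+1} = t_{k-1} − q_k·t_k, so r_k = a·s_k + b·t_k at every step:
  q = 5: r = 64, s = 1 − 5·0 = 1, t = 0 − 5·1 = -5  (check: 794·1 + 146·(-5) = 64)
  q = 2: r = 18, s = 0 − 2·1 = -2, t = 1 − 2·(-5) = 11  (check: 794·(-2) + 146·11 = 18)
  q = 3: r = 10, s = 1 − 3·(-2) = 7, t = -5 − 3·11 = -38  (check: 794·7 + 146·(-38) = 10)
  q = 1: r = 8, s = -2 − 1·7 = -9, t = 11 − 1·(-38) = 49  (check: 794·(-9) + 146·49 = 8)
  q = 1: r = 2, s = 7 − 1·(-9) = 16, t = -38 − 1·49 = -87  (check: 794·16 + 146·(-87) = 2)
The row with r = 2 (the gcd) gives the Bezout coefficients s = 16, t = -87.
Result: 794 · (16) + 146 · (-87) = 2.

gcd(794, 146) = 2; s = 16, t = -87 (check: 794·16 + 146·(-87) = 2).


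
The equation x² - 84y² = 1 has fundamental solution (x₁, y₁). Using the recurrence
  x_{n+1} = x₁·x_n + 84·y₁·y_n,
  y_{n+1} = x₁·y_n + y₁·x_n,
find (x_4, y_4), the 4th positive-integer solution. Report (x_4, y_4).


Step 1: Find the fundamental solution (x₁, y₁) of x² - 84y² = 1.
  Expand √84 as a continued fraction. a₀ = ⌊√84⌋ = 9; iterate m_{k+1} = d_k·a_k − m_k, d_{k+1} = (84 − m_{k+1}²)/d_k, a_{k+1} = ⌊(a₀ + m_{k+1})/d_{k+1}⌋ (starting m₀ = 0, d₀ = 1), with convergents p_k = a_k·p_{k-1} + p_{k-2}, q_k = a_k·q_{k-1} + q_{k-2} (p₋₁ = 1, q₋₁ = 0):
  k = 0: a₀ = 9; p₀/q₀ = 9/1; p₀² − 84·q₀² = 81 − 84 = -3.
  k = 1: m = 9, d = 3, a = ⌊(9 + 9)/3⌋ = 6; p/q = (6·9 + 1)/(6·1 + 0) = 55/6; p² − 84·q² = 3025 − 3024 = 1.
  The first convergent with p² − 84·q² = 1 gives the fundamental solution (x₁, y₁) = (55, 6).
Step 2: Apply the recurrence (x_{n+1}, y_{n+1}) = (x₁x_n + 84y₁y_n, x₁y_n + y₁x_n) repeatedly.
  From (x_1, y_1) = (55, 6): x_2 = 55·55 + 84·6·6 = 6049; y_2 = 55·6 + 6·55 = 660.
  From (x_2, y_2) = (6049, 660): x_3 = 55·6049 + 84·6·660 = 665335; y_3 = 55·660 + 6·6049 = 72594.
  From (x_3, y_3) = (665335, 72594): x_4 = 55·665335 + 84·6·72594 = 73180801; y_4 = 55·72594 + 6·665335 = 7984680.
Step 3: Verify x_4² - 84·y_4² = 5355429635001601 - 5355429635001600 = 1 (should be 1). ✓

(x_1, y_1) = (55, 6); (x_4, y_4) = (73180801, 7984680).


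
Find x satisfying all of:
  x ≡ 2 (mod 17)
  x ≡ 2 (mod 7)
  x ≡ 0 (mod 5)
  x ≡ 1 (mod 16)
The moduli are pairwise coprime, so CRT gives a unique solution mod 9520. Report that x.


Product of moduli M = 17 · 7 · 5 · 16 = 9520.
Merge one congruence at a time:
  Start: x ≡ 2 (mod 17).
  Combine with x ≡ 2 (mod 7); new modulus lcm = 119.
    Write x = 2 + 17·t and substitute into x ≡ 2 (mod 7): 17·t ≡ 2 − 2 = 0 (mod 7).
    Reduce coefficients mod 7: 3·t ≡ 0 (mod 7).
    The inverse of 3 mod 7 is 5 (since 3·5 = 15 = 2·7 + 1), so t ≡ 5·0 = 0 ≡ 0 (mod 7).
    Then x = 2 + 17·0 = 2, valid modulo lcm(17, 7) = 119: x ≡ 2 (mod 119).
  Combine with x ≡ 0 (mod 5); new modulus lcm = 595.
    Write x = 2 + 119·t and substitute into x ≡ 0 (mod 5): 119·t ≡ 0 − 2 = -2 (mod 5).
    Reduce coefficients mod 5: 4·t ≡ 3 (mod 5).
    The inverse of 4 mod 5 is 4 (since 4·4 = 16 = 3·5 + 1), so t ≡ 4·3 = 12 ≡ 2 (mod 5).
    Then x = 2 + 119·2 = 240, valid modulo lcm(119, 5) = 595: x ≡ 240 (mod 595).
  Combine with x ≡ 1 (mod 16); new modulus lcm = 9520.
    Write x = 240 + 595·t and substitute into x ≡ 1 (mod 16): 595·t ≡ 1 − 240 = -239 (mod 16).
    Reduce coefficients mod 16: 3·t ≡ 1 (mod 16).
    The inverse of 3 mod 16 is 11 (since 3·11 = 33 = 2·16 + 1), so t ≡ 11·1 = 11 ≡ 11 (mod 16).
    Then x = 240 + 595·11 = 6785, valid modulo lcm(595, 16) = 9520: x ≡ 6785 (mod 9520).
Verify against each original: 6785 mod 17 = 2, 6785 mod 7 = 2, 6785 mod 5 = 0, 6785 mod 16 = 1.

x ≡ 6785 (mod 9520).


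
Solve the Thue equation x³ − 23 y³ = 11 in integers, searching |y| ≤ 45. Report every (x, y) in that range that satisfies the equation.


The equation is x³ - 23y³ = 11. For fixed y, x³ = 23·y³ + 11, so a solution requires the RHS to be a perfect cube.
Strategy: iterate y from -45 to 45, compute RHS = 23·y³ + 11, and check whether it is a (positive or negative) perfect cube.
Check small values of y:
  y = 0: RHS = 11 is not a perfect cube.
  y = 1: RHS = 34 is not a perfect cube.
  y = -1: RHS = -12 is not a perfect cube.
  y = 2: RHS = 195 is not a perfect cube.
  y = -2: RHS = -173 is not a perfect cube.
  y = 3: RHS = 632 is not a perfect cube.
  y = -3: RHS = -610 is not a perfect cube.
Continuing the search up to |y| = 45 finds no solutions either.
No (x, y) in the scanned range satisfies the equation.

No integer solutions with |y| ≤ 45.


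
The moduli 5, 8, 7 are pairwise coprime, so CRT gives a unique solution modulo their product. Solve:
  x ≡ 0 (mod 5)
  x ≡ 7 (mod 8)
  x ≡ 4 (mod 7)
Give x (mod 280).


Moduli 5, 8, 7 are pairwise coprime; by CRT there is a unique solution modulo M = 5 · 8 · 7 = 280.
Solve pairwise, accumulating the modulus:
  Start with x ≡ 0 (mod 5).
  Combine with x ≡ 7 (mod 8): since gcd(5, 8) = 1, we get a unique residue mod 40.
    Write x = 0 + 5·t and substitute into x ≡ 7 (mod 8): 5·t ≡ 7 − 0 = 7 (mod 8).
    The inverse of 5 mod 8 is 5 (since 5·5 = 25 = 3·8 + 1), so t ≡ 5·7 = 35 ≡ 3 (mod 8).
    Then x = 0 + 5·3 = 15, valid modulo lcm(5, 8) = 40: x ≡ 15 (mod 40).
  Combine with x ≡ 4 (mod 7): since gcd(40, 7) = 1, we get a unique residue mod 280.
    Write x = 15 + 40·t and substitute into x ≡ 4 (mod 7): 40·t ≡ 4 − 15 = -11 (mod 7).
    Reduce coefficients mod 7: 5·t ≡ 3 (mod 7).
    The inverse of 5 mod 7 is 3 (since 5·3 = 15 = 2·7 + 1), so t ≡ 3·3 = 9 ≡ 2 (mod 7).
    Then x = 15 + 40·2 = 95, valid modulo lcm(40, 7) = 280: x ≡ 95 (mod 280).
Verify: 95 mod 5 = 0 ✓, 95 mod 8 = 7 ✓, 95 mod 7 = 4 ✓.

x ≡ 95 (mod 280).


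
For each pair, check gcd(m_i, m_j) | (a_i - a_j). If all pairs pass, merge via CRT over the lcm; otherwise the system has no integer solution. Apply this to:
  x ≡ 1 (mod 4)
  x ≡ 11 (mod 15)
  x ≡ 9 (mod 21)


Moduli 4, 15, 21 are not pairwise coprime, so CRT works modulo lcm(m_i) when all pairwise compatibility conditions hold.
Pairwise compatibility: gcd(m_i, m_j) must divide a_i - a_j for every pair.
Merge one congruence at a time:
  Start: x ≡ 1 (mod 4).
  Combine with x ≡ 11 (mod 15): gcd(4, 15) = 1; 11 - 1 = 10, which IS divisible by 1, so compatible.
    Write x = 1 + 4·t and substitute into x ≡ 11 (mod 15): 4·t ≡ 11 − 1 = 10 (mod 15).
    The inverse of 4 mod 15 is 4 (since 4·4 = 16 = 1·15 + 1), so t ≡ 4·10 = 40 ≡ 10 (mod 15).
    Then x = 1 + 4·10 = 41, valid modulo lcm(4, 15) = 60: x ≡ 41 (mod 60).
  Combine with x ≡ 9 (mod 21): gcd(60, 21) = 3, and 9 - 41 = -32 is NOT divisible by 3.
    ⇒ system is inconsistent (no integer solution).

No solution (the system is inconsistent).


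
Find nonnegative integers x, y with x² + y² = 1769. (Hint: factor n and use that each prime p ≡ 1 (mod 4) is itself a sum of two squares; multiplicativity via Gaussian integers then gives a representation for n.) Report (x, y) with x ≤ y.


Step 1: Factor n = 1769 = 29 · 61.
Step 2: Check the mod-4 condition on each prime factor: 29 ≡ 1 (mod 4), exponent 1; 61 ≡ 1 (mod 4), exponent 1.
All primes ≡ 3 (mod 4) appear to even exponent (or don't appear), so by the two-squares theorem n IS expressible as a sum of two squares.
Step 3: Build a representation. Here n = 29 · 61 is a product of primes ≡ 1 (mod 4). Each prime p ≡ 1 (mod 4) is itself a sum of two squares; find a² by testing p − a² for a perfect square:
  29: 29 − 1² = 28, 29 − 2² = 25 = 5² ⇒ 29 = 2² + 5².
  61: 61 − 1² = 60, 61 − 2² = 57, 61 − 3² = 52, 61 − 4² = 45, 61 − 5² = 36 = 6² ⇒ 61 = 5² + 6².
  Combine using the Brahmagupta–Fibonacci identity (a² + b²)(c² + d²) = (ac − bd)² + (ad + bc)² = (ac + bd)² + (ad − bc)²:
  29 · 61 = 1769: from (2² + 5²)(5² + 6²), take (2·5 − 5·6, 2·6 + 5·5) = (10 − 30, 12 + 25) = (-20, 37); dropping signs (only squares matter) gives (20, 37); check 20² + 37² = 400 + 1369 = 1769 ✓.
Step 4: Order so x ≤ y and verify: 20² + 37² = 400 + 1369 = 1769 = n. ✓

n = 1769 = 20² + 37² (one valid representation with x ≤ y).


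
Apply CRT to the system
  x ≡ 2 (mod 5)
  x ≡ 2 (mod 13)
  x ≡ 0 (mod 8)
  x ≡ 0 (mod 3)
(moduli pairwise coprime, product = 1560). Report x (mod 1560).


Product of moduli M = 5 · 13 · 8 · 3 = 1560.
Merge one congruence at a time:
  Start: x ≡ 2 (mod 5).
  Combine with x ≡ 2 (mod 13); new modulus lcm = 65.
    Write x = 2 + 5·t and substitute into x ≡ 2 (mod 13): 5·t ≡ 2 − 2 = 0 (mod 13).
    The inverse of 5 mod 13 is 8 (since 5·8 = 40 = 3·13 + 1), so t ≡ 8·0 = 0 ≡ 0 (mod 13).
    Then x = 2 + 5·0 = 2, valid modulo lcm(5, 13) = 65: x ≡ 2 (mod 65).
  Combine with x ≡ 0 (mod 8); new modulus lcm = 520.
    Write x = 2 + 65·t and substitute into x ≡ 0 (mod 8): 65·t ≡ 0 − 2 = -2 (mod 8).
    Reduce coefficients mod 8: 1·t ≡ 6 (mod 8).
    So t ≡ 6 (mod 8).
    Then x = 2 + 65·6 = 392, valid modulo lcm(65, 8) = 520: x ≡ 392 (mod 520).
  Combine with x ≡ 0 (mod 3); new modulus lcm = 1560.
    Write x = 392 + 520·t and substitute into x ≡ 0 (mod 3): 520·t ≡ 0 − 392 = -392 (mod 3).
    Reduce coefficients mod 3: 1·t ≡ 1 (mod 3).
    So t ≡ 1 (mod 3).
    Then x = 392 + 520·1 = 912, valid modulo lcm(520, 3) = 1560: x ≡ 912 (mod 1560).
Verify against each original: 912 mod 5 = 2, 912 mod 13 = 2, 912 mod 8 = 0, 912 mod 3 = 0.

x ≡ 912 (mod 1560).


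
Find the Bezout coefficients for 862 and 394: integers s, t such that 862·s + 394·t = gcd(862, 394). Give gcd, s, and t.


Euclidean algorithm on (862, 394) — divide until remainder is 0:
  862 = 2 · 394 + 74
  394 = 5 · 74 + 24
  74 = 3 · 24 + 2
  24 = 12 · 2 + 0
gcd(862, 394) = 2.
Track Bezout coefficients alongside the remainders: start with r₀ = 862 = a·1 + b·0 (s = 1, t = 0) and r₁ = 394 = a·0 + b·1 (s = 0, t = 1); each new remainder r_{k+1} = r_{k-1} − q_k·r_k inherits s_{k+1} = s_{k-1} − q_k·s_k, t_{k+1} = t_{k-1} − q_k·t_k, so r_k = a·s_k + b·t_k at every step:
  q = 2: r = 74, s = 1 − 2·0 = 1, t = 0 − 2·1 = -2  (check: 862·1 + 394·(-2) = 74)
  q = 5: r = 24, s = 0 − 5·1 = -5, t = 1 − 5·(-2) = 11  (check: 862·(-5) + 394·11 = 24)
  q = 3: r = 2, s = 1 − 3·(-5) = 16, t = -2 − 3·11 = -35  (check: 862·16 + 394·(-35) = 2)
The row with r = 2 (the gcd) gives the Bezout coefficients s = 16, t = -35.
Result: 862 · (16) + 394 · (-35) = 2.

gcd(862, 394) = 2; s = 16, t = -35 (check: 862·16 + 394·(-35) = 2).


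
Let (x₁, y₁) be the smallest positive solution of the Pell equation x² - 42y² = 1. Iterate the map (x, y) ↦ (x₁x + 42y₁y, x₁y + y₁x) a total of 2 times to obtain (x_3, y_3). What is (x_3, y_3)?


Step 1: Find the fundamental solution (x₁, y₁) of x² - 42y² = 1.
  Expand √42 as a continued fraction. a₀ = ⌊√42⌋ = 6; iterate m_{k+1} = d_k·a_k − m_k, d_{k+1} = (42 − m_{k+1}²)/d_k, a_{k+1} = ⌊(a₀ + m_{k+1})/d_{k+1}⌋ (starting m₀ = 0, d₀ = 1), with convergents p_k = a_k·p_{k-1} + p_{k-2}, q_k = a_k·q_{k-1} + q_{k-2} (p₋₁ = 1, q₋₁ = 0):
  k = 0: a₀ = 6; p₀/q₀ = 6/1; p₀² − 42·q₀² = 36 − 42 = -6.
  k = 1: m = 6, d = 6, a = ⌊(6 + 6)/6⌋ = 2; p/q = (2·6 + 1)/(2·1 + 0) = 13/2; p² − 42·q² = 169 − 168 = 1.
  The first convergent with p² − 42·q² = 1 gives the fundamental solution (x₁, y₁) = (13, 2).
Step 2: Apply the recurrence (x_{n+1}, y_{n+1}) = (x₁x_n + 42y₁y_n, x₁y_n + y₁x_n) repeatedly.
  From (x_1, y_1) = (13, 2): x_2 = 13·13 + 42·2·2 = 337; y_2 = 13·2 + 2·13 = 52.
  From (x_2, y_2) = (337, 52): x_3 = 13·337 + 42·2·52 = 8749; y_3 = 13·52 + 2·337 = 1350.
Step 3: Verify x_3² - 42·y_3² = 76545001 - 76545000 = 1 (should be 1). ✓

(x_1, y_1) = (13, 2); (x_3, y_3) = (8749, 1350).


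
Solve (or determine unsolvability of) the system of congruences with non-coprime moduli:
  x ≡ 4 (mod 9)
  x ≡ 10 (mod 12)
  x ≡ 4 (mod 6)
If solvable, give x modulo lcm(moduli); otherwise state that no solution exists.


Moduli 9, 12, 6 are not pairwise coprime, so CRT works modulo lcm(m_i) when all pairwise compatibility conditions hold.
Pairwise compatibility: gcd(m_i, m_j) must divide a_i - a_j for every pair.
Merge one congruence at a time:
  Start: x ≡ 4 (mod 9).
  Combine with x ≡ 10 (mod 12): gcd(9, 12) = 3; 10 - 4 = 6, which IS divisible by 3, so compatible.
    Write x = 4 + 9·t and substitute into x ≡ 10 (mod 12): 9·t ≡ 10 − 4 = 6 (mod 12).
    Divide the congruence (and modulus) by g = 3: 3·t ≡ 2 (mod 4).
    The inverse of 3 mod 4 is 3 (since 3·3 = 9 = 2·4 + 1), so t ≡ 3·2 = 6 ≡ 2 (mod 4).
    Then x = 4 + 9·2 = 22, valid modulo lcm(9, 12) = 36: x ≡ 22 (mod 36).
  Combine with x ≡ 4 (mod 6): gcd(36, 6) = 6; 4 - 22 = -18, which IS divisible by 6, so compatible.
    Write x = 22 + 36·t and substitute into x ≡ 4 (mod 6): 36·t ≡ 4 − 22 = -18 (mod 6).
    Divide the congruence (and modulus) by g = 6: 6·t ≡ -3 (mod 1).
    Modulo 1 every t works; take t = 0.
    Then x = 22 + 36·0 = 22, valid modulo lcm(36, 6) = 36: x ≡ 22 (mod 36).
Verify: 22 mod 9 = 4, 22 mod 12 = 10, 22 mod 6 = 4.

x ≡ 22 (mod 36).


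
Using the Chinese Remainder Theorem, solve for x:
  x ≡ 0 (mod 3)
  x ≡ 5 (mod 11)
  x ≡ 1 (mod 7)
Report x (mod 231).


Moduli 3, 11, 7 are pairwise coprime; by CRT there is a unique solution modulo M = 3 · 11 · 7 = 231.
Solve pairwise, accumulating the modulus:
  Start with x ≡ 0 (mod 3).
  Combine with x ≡ 5 (mod 11): since gcd(3, 11) = 1, we get a unique residue mod 33.
    Write x = 0 + 3·t and substitute into x ≡ 5 (mod 11): 3·t ≡ 5 − 0 = 5 (mod 11).
    The inverse of 3 mod 11 is 4 (since 3·4 = 12 = 1·11 + 1), so t ≡ 4·5 = 20 ≡ 9 (mod 11).
    Then x = 0 + 3·9 = 27, valid modulo lcm(3, 11) = 33: x ≡ 27 (mod 33).
  Combine with x ≡ 1 (mod 7): since gcd(33, 7) = 1, we get a unique residue mod 231.
    Write x = 27 + 33·t and substitute into x ≡ 1 (mod 7): 33·t ≡ 1 − 27 = -26 (mod 7).
    Reduce coefficients mod 7: 5·t ≡ 2 (mod 7).
    The inverse of 5 mod 7 is 3 (since 5·3 = 15 = 2·7 + 1), so t ≡ 3·2 = 6 ≡ 6 (mod 7).
    Then x = 27 + 33·6 = 225, valid modulo lcm(33, 7) = 231: x ≡ 225 (mod 231).
Verify: 225 mod 3 = 0 ✓, 225 mod 11 = 5 ✓, 225 mod 7 = 1 ✓.

x ≡ 225 (mod 231).


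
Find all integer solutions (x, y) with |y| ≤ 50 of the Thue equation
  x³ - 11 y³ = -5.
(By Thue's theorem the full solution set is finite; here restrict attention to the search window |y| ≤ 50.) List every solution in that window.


The equation is x³ - 11y³ = -5. For fixed y, x³ = 11·y³ − 5, so a solution requires the RHS to be a perfect cube.
Strategy: iterate y from -50 to 50, compute RHS = 11·y³ − 5, and check whether it is a (positive or negative) perfect cube.
Check small values of y:
  y = 0: RHS = -5 is not a perfect cube.
  y = 1: RHS = 6 is not a perfect cube.
  y = -1: RHS = -16 is not a perfect cube.
  y = 2: RHS = 83 is not a perfect cube.
  y = -2: RHS = -93 is not a perfect cube.
  y = 3: RHS = 292 is not a perfect cube.
  y = -3: RHS = -302 is not a perfect cube.
Continuing the search up to |y| = 50 finds no solutions either.
No (x, y) in the scanned range satisfies the equation.

No integer solutions with |y| ≤ 50.


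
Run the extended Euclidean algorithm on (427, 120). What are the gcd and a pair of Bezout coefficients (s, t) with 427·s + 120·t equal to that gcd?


Euclidean algorithm on (427, 120) — divide until remainder is 0:
  427 = 3 · 120 + 67
  120 = 1 · 67 + 53
  67 = 1 · 53 + 14
  53 = 3 · 14 + 11
  14 = 1 · 11 + 3
  11 = 3 · 3 + 2
  3 = 1 · 2 + 1
  2 = 2 · 1 + 0
gcd(427, 120) = 1.
Track Bezout coefficients alongside the remainders: start with r₀ = 427 = a·1 + b·0 (s = 1, t = 0) and r₁ = 120 = a·0 + b·1 (s = 0, t = 1); each new remainder r_{k+1} = r_{k-1} − q_k·r_k inherits s_{k+1} = s_{k-1} − q_k·s_k, t_{k+1} = t_{k-1} − q_k·t_k, so r_k = a·s_k + b·t_k at every step:
  q = 3: r = 67, s = 1 − 3·0 = 1, t = 0 − 3·1 = -3  (check: 427·1 + 120·(-3) = 67)
  q = 1: r = 53, s = 0 − 1·1 = -1, t = 1 − 1·(-3) = 4  (check: 427·(-1) + 120·4 = 53)
  q = 1: r = 14, s = 1 − 1·(-1) = 2, t = -3 − 1·4 = -7  (check: 427·2 + 120·(-7) = 14)
  q = 3: r = 11, s = -1 − 3·2 = -7, t = 4 − 3·(-7) = 25  (check: 427·(-7) + 120·25 = 11)
  q = 1: r = 3, s = 2 − 1·(-7) = 9, t = -7 − 1·25 = -32  (check: 427·9 + 120·(-32) = 3)
  q = 3: r = 2, s = -7 − 3·9 = -34, t = 25 − 3·(-32) = 121  (check: 427·(-34) + 120·121 = 2)
  q = 1: r = 1, s = 9 − 1·(-34) = 43, t = -32 − 1·121 = -153  (check: 427·43 + 120·(-153) = 1)
The row with r = 1 (the gcd) gives the Bezout coefficients s = 43, t = -153.
Result: 427 · (43) + 120 · (-153) = 1.

gcd(427, 120) = 1; s = 43, t = -153 (check: 427·43 + 120·(-153) = 1).


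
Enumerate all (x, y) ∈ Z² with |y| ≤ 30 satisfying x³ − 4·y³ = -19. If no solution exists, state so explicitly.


The equation is x³ - 4y³ = -19. For fixed y, x³ = 4·y³ − 19, so a solution requires the RHS to be a perfect cube.
Strategy: iterate y from -30 to 30, compute RHS = 4·y³ − 19, and check whether it is a (positive or negative) perfect cube.
Check small values of y:
  y = 0: RHS = -19 is not a perfect cube.
  y = 1: RHS = -15 is not a perfect cube.
  y = -1: RHS = -23 is not a perfect cube.
  y = 2: RHS = 13 is not a perfect cube.
  y = -2: RHS = -51 is not a perfect cube.
  y = 3: RHS = 89 is not a perfect cube.
  y = -3: RHS = -127 is not a perfect cube.
Continuing the search up to |y| = 30 finds no solutions either.
No (x, y) in the scanned range satisfies the equation.

No integer solutions with |y| ≤ 30.


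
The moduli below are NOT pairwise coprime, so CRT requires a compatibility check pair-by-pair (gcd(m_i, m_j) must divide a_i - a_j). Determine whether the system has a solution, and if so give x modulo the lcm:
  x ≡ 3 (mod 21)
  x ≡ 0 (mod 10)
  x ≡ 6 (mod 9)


Moduli 21, 10, 9 are not pairwise coprime, so CRT works modulo lcm(m_i) when all pairwise compatibility conditions hold.
Pairwise compatibility: gcd(m_i, m_j) must divide a_i - a_j for every pair.
Merge one congruence at a time:
  Start: x ≡ 3 (mod 21).
  Combine with x ≡ 0 (mod 10): gcd(21, 10) = 1; 0 - 3 = -3, which IS divisible by 1, so compatible.
    Write x = 3 + 21·t and substitute into x ≡ 0 (mod 10): 21·t ≡ 0 − 3 = -3 (mod 10).
    Reduce coefficients mod 10: 1·t ≡ 7 (mod 10).
    So t ≡ 7 (mod 10).
    Then x = 3 + 21·7 = 150, valid modulo lcm(21, 10) = 210: x ≡ 150 (mod 210).
  Combine with x ≡ 6 (mod 9): gcd(210, 9) = 3; 6 - 150 = -144, which IS divisible by 3, so compatible.
    Write x = 150 + 210·t and substitute into x ≡ 6 (mod 9): 210·t ≡ 6 − 150 = -144 (mod 9).
    Divide the congruence (and modulus) by g = 3: 70·t ≡ -48 (mod 3).
    Reduce coefficients mod 3: 1·t ≡ 0 (mod 3).
    So t ≡ 0 (mod 3).
    Then x = 150 + 210·0 = 150, valid modulo lcm(210, 9) = 630: x ≡ 150 (mod 630).
Verify: 150 mod 21 = 3, 150 mod 10 = 0, 150 mod 9 = 6.

x ≡ 150 (mod 630).


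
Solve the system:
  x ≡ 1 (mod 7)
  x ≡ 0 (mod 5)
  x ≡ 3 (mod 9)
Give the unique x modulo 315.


Moduli 7, 5, 9 are pairwise coprime; by CRT there is a unique solution modulo M = 7 · 5 · 9 = 315.
Solve pairwise, accumulating the modulus:
  Start with x ≡ 1 (mod 7).
  Combine with x ≡ 0 (mod 5): since gcd(7, 5) = 1, we get a unique residue mod 35.
    Write x = 1 + 7·t and substitute into x ≡ 0 (mod 5): 7·t ≡ 0 − 1 = -1 (mod 5).
    Reduce coefficients mod 5: 2·t ≡ 4 (mod 5).
    The inverse of 2 mod 5 is 3 (since 2·3 = 6 = 1·5 + 1), so t ≡ 3·4 = 12 ≡ 2 (mod 5).
    Then x = 1 + 7·2 = 15, valid modulo lcm(7, 5) = 35: x ≡ 15 (mod 35).
  Combine with x ≡ 3 (mod 9): since gcd(35, 9) = 1, we get a unique residue mod 315.
    Write x = 15 + 35·t and substitute into x ≡ 3 (mod 9): 35·t ≡ 3 − 15 = -12 (mod 9).
    Reduce coefficients mod 9: 8·t ≡ 6 (mod 9).
    The inverse of 8 mod 9 is 8 (since 8·8 = 64 = 7·9 + 1), so t ≡ 8·6 = 48 ≡ 3 (mod 9).
    Then x = 15 + 35·3 = 120, valid modulo lcm(35, 9) = 315: x ≡ 120 (mod 315).
Verify: 120 mod 7 = 1 ✓, 120 mod 5 = 0 ✓, 120 mod 9 = 3 ✓.

x ≡ 120 (mod 315).


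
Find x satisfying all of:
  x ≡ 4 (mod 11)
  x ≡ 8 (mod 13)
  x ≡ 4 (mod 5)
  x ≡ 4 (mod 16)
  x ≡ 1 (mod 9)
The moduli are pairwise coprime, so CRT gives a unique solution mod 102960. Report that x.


Product of moduli M = 11 · 13 · 5 · 16 · 9 = 102960.
Merge one congruence at a time:
  Start: x ≡ 4 (mod 11).
  Combine with x ≡ 8 (mod 13); new modulus lcm = 143.
    Write x = 4 + 11·t and substitute into x ≡ 8 (mod 13): 11·t ≡ 8 − 4 = 4 (mod 13).
    The inverse of 11 mod 13 is 6 (since 11·6 = 66 = 5·13 + 1), so t ≡ 6·4 = 24 ≡ 11 (mod 13).
    Then x = 4 + 11·11 = 125, valid modulo lcm(11, 13) = 143: x ≡ 125 (mod 143).
  Combine with x ≡ 4 (mod 5); new modulus lcm = 715.
    Write x = 125 + 143·t and substitute into x ≡ 4 (mod 5): 143·t ≡ 4 − 125 = -121 (mod 5).
    Reduce coefficients mod 5: 3·t ≡ 4 (mod 5).
    The inverse of 3 mod 5 is 2 (since 3·2 = 6 = 1·5 + 1), so t ≡ 2·4 = 8 ≡ 3 (mod 5).
    Then x = 125 + 143·3 = 554, valid modulo lcm(143, 5) = 715: x ≡ 554 (mod 715).
  Combine with x ≡ 4 (mod 16); new modulus lcm = 11440.
    Write x = 554 + 715·t and substitute into x ≡ 4 (mod 16): 715·t ≡ 4 − 554 = -550 (mod 16).
    Reduce coefficients mod 16: 11·t ≡ 10 (mod 16).
    The inverse of 11 mod 16 is 3 (since 11·3 = 33 = 2·16 + 1), so t ≡ 3·10 = 30 ≡ 14 (mod 16).
    Then x = 554 + 715·14 = 10564, valid modulo lcm(715, 16) = 11440: x ≡ 10564 (mod 11440).
  Combine with x ≡ 1 (mod 9); new modulus lcm = 102960.
    Write x = 10564 + 11440·t and substitute into x ≡ 1 (mod 9): 11440·t ≡ 1 − 10564 = -10563 (mod 9).
    Reduce coefficients mod 9: 1·t ≡ 3 (mod 9).
    So t ≡ 3 (mod 9).
    Then x = 10564 + 11440·3 = 44884, valid modulo lcm(11440, 9) = 102960: x ≡ 44884 (mod 102960).
Verify against each original: 44884 mod 11 = 4, 44884 mod 13 = 8, 44884 mod 5 = 4, 44884 mod 16 = 4, 44884 mod 9 = 1.

x ≡ 44884 (mod 102960).


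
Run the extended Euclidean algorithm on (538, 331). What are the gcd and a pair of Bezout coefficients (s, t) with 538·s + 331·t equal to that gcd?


Euclidean algorithm on (538, 331) — divide until remainder is 0:
  538 = 1 · 331 + 207
  331 = 1 · 207 + 124
  207 = 1 · 124 + 83
  124 = 1 · 83 + 41
  83 = 2 · 41 + 1
  41 = 41 · 1 + 0
gcd(538, 331) = 1.
Track Bezout coefficients alongside the remainders: start with r₀ = 538 = a·1 + b·0 (s = 1, t = 0) and r₁ = 331 = a·0 + b·1 (s = 0, t = 1); each new remainder r_{k+1} = r_{k-1} − q_k·r_k inherits s_{k+1} = s_{k-1} − q_k·s_k, t_{k+1} = t_{k-1} − q_k·t_k, so r_k = a·s_k + b·t_k at every step:
  q = 1: r = 207, s = 1 − 1·0 = 1, t = 0 − 1·1 = -1  (check: 538·1 + 331·(-1) = 207)
  q = 1: r = 124, s = 0 − 1·1 = -1, t = 1 − 1·(-1) = 2  (check: 538·(-1) + 331·2 = 124)
  q = 1: r = 83, s = 1 − 1·(-1) = 2, t = -1 − 1·2 = -3  (check: 538·2 + 331·(-3) = 83)
  q = 1: r = 41, s = -1 − 1·2 = -3, t = 2 − 1·(-3) = 5  (check: 538·(-3) + 331·5 = 41)
  q = 2: r = 1, s = 2 − 2·(-3) = 8, t = -3 − 2·5 = -13  (check: 538·8 + 331·(-13) = 1)
The row with r = 1 (the gcd) gives the Bezout coefficients s = 8, t = -13.
Result: 538 · (8) + 331 · (-13) = 1.

gcd(538, 331) = 1; s = 8, t = -13 (check: 538·8 + 331·(-13) = 1).


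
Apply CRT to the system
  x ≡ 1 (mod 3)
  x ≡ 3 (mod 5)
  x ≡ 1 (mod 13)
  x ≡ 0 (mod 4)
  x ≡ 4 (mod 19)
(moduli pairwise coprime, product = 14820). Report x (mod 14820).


Product of moduli M = 3 · 5 · 13 · 4 · 19 = 14820.
Merge one congruence at a time:
  Start: x ≡ 1 (mod 3).
  Combine with x ≡ 3 (mod 5); new modulus lcm = 15.
    Write x = 1 + 3·t and substitute into x ≡ 3 (mod 5): 3·t ≡ 3 − 1 = 2 (mod 5).
    The inverse of 3 mod 5 is 2 (since 3·2 = 6 = 1·5 + 1), so t ≡ 2·2 = 4 ≡ 4 (mod 5).
    Then x = 1 + 3·4 = 13, valid modulo lcm(3, 5) = 15: x ≡ 13 (mod 15).
  Combine with x ≡ 1 (mod 13); new modulus lcm = 195.
    Write x = 13 + 15·t and substitute into x ≡ 1 (mod 13): 15·t ≡ 1 − 13 = -12 (mod 13).
    Reduce coefficients mod 13: 2·t ≡ 1 (mod 13).
    The inverse of 2 mod 13 is 7 (since 2·7 = 14 = 1·13 + 1), so t ≡ 7·1 = 7 ≡ 7 (mod 13).
    Then x = 13 + 15·7 = 118, valid modulo lcm(15, 13) = 195: x ≡ 118 (mod 195).
  Combine with x ≡ 0 (mod 4); new modulus lcm = 780.
    Write x = 118 + 195·t and substitute into x ≡ 0 (mod 4): 195·t ≡ 0 − 118 = -118 (mod 4).
    Reduce coefficients mod 4: 3·t ≡ 2 (mod 4).
    The inverse of 3 mod 4 is 3 (since 3·3 = 9 = 2·4 + 1), so t ≡ 3·2 = 6 ≡ 2 (mod 4).
    Then x = 118 + 195·2 = 508, valid modulo lcm(195, 4) = 780: x ≡ 508 (mod 780).
  Combine with x ≡ 4 (mod 19); new modulus lcm = 14820.
    Write x = 508 + 780·t and substitute into x ≡ 4 (mod 19): 780·t ≡ 4 − 508 = -504 (mod 19).
    Reduce coefficients mod 19: 1·t ≡ 9 (mod 19).
    So t ≡ 9 (mod 19).
    Then x = 508 + 780·9 = 7528, valid modulo lcm(780, 19) = 14820: x ≡ 7528 (mod 14820).
Verify against each original: 7528 mod 3 = 1, 7528 mod 5 = 3, 7528 mod 13 = 1, 7528 mod 4 = 0, 7528 mod 19 = 4.

x ≡ 7528 (mod 14820).


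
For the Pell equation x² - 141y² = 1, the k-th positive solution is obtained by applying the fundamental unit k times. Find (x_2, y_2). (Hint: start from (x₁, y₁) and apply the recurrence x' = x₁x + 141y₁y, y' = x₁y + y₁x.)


Step 1: Find the fundamental solution (x₁, y₁) of x² - 141y² = 1.
  Expand √141 as a continued fraction. a₀ = ⌊√141⌋ = 11; iterate m_{k+1} = d_k·a_k − m_k, d_{k+1} = (141 − m_{k+1}²)/d_k, a_{k+1} = ⌊(a₀ + m_{k+1})/d_{k+1}⌋ (starting m₀ = 0, d₀ = 1), with convergents p_k = a_k·p_{k-1} + p_{k-2}, q_k = a_k·q_{k-1} + q_{k-2} (p₋₁ = 1, q₋₁ = 0):
  k = 0: a₀ = 11; p₀/q₀ = 11/1; p₀² − 141·q₀² = 121 − 141 = -20.
  k = 1: m = 11, d = 20, a = ⌊(11 + 11)/20⌋ = 1; p/q = (1·11 + 1)/(1·1 + 0) = 12/1; p² − 141·q² = 144 − 141 = 3.
  k = 2: m = 9, d = 3, a = ⌊(11 + 9)/3⌋ = 6; p/q = (6·12 + 11)/(6·1 + 1) = 83/7; p² − 141·q² = 6889 − 6909 = -20.
  k = 3: m = 9, d = 20, a = ⌊(11 + 9)/20⌋ = 1; p/q = (1·83 + 12)/(1·7 + 1) = 95/8; p² − 141·q² = 9025 − 9024 = 1.
  The first convergent with p² − 141·q² = 1 gives the fundamental solution (x₁, y₁) = (95, 8).
Step 2: Apply the recurrence (x_{n+1}, y_{n+1}) = (x₁x_n + 141y₁y_n, x₁y_n + y₁x_n) repeatedly.
  From (x_1, y_1) = (95, 8): x_2 = 95·95 + 141·8·8 = 18049; y_2 = 95·8 + 8·95 = 1520.
Step 3: Verify x_2² - 141·y_2² = 325766401 - 325766400 = 1 (should be 1). ✓

(x_1, y_1) = (95, 8); (x_2, y_2) = (18049, 1520).


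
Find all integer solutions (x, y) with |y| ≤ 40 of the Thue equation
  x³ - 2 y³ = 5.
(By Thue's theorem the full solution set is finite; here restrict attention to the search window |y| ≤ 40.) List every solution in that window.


The equation is x³ - 2y³ = 5. For fixed y, x³ = 2·y³ + 5, so a solution requires the RHS to be a perfect cube.
Strategy: iterate y from -40 to 40, compute RHS = 2·y³ + 5, and check whether it is a (positive or negative) perfect cube.
Check small values of y:
  y = 0: RHS = 5 is not a perfect cube.
  y = 1: RHS = 7 is not a perfect cube.
  y = -1: RHS = 3 is not a perfect cube.
  y = 2: RHS = 21 is not a perfect cube.
  y = -2: RHS = -11 is not a perfect cube.
  y = 3: RHS = 59 is not a perfect cube.
  y = -3: RHS = -49 is not a perfect cube.
Continuing the search up to |y| = 40 finds no solutions either.
No (x, y) in the scanned range satisfies the equation.

No integer solutions with |y| ≤ 40.


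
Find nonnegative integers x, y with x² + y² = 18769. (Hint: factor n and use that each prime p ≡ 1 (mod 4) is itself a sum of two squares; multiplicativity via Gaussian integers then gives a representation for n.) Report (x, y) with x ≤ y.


Step 1: Factor n = 18769 = 137^2.
Step 2: Check the mod-4 condition on each prime factor: 137 ≡ 1 (mod 4), exponent 2.
All primes ≡ 3 (mod 4) appear to even exponent (or don't appear), so by the two-squares theorem n IS expressible as a sum of two squares.
Step 3: Build a representation. Here n = 137 · 137 is a product of primes ≡ 1 (mod 4). Each prime p ≡ 1 (mod 4) is itself a sum of two squares; find a² by testing p − a² for a perfect square:
  137: 137 − 1² = 136, 137 − 2² = 133, 137 − 3² = 128, 137 − 4² = 121 = 11² ⇒ 137 = 4² + 11².
  Combine using the Brahmagupta–Fibonacci identity (a² + b²)(c² + d²) = (ac − bd)² + (ad + bc)² = (ac + bd)² + (ad − bc)²:
  137 · 137 = 18769: from (4² + 11²)(4² + 11²), take (4·4 − 11·11, 4·11 + 11·4) = (16 − 121, 44 + 44) = (-105, 88); dropping signs (only squares matter) gives (105, 88); check 105² + 88² = 11025 + 7744 = 18769 ✓.
Step 4: Order so x ≤ y and verify: 88² + 105² = 7744 + 11025 = 18769 = n. ✓

n = 18769 = 88² + 105² (one valid representation with x ≤ y).


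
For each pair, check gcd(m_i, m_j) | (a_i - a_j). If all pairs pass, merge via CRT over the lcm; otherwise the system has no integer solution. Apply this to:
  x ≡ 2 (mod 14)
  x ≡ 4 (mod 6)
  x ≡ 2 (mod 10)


Moduli 14, 6, 10 are not pairwise coprime, so CRT works modulo lcm(m_i) when all pairwise compatibility conditions hold.
Pairwise compatibility: gcd(m_i, m_j) must divide a_i - a_j for every pair.
Merge one congruence at a time:
  Start: x ≡ 2 (mod 14).
  Combine with x ≡ 4 (mod 6): gcd(14, 6) = 2; 4 - 2 = 2, which IS divisible by 2, so compatible.
    Write x = 2 + 14·t and substitute into x ≡ 4 (mod 6): 14·t ≡ 4 − 2 = 2 (mod 6).
    Divide the congruence (and modulus) by g = 2: 7·t ≡ 1 (mod 3).
    Reduce coefficients mod 3: 1·t ≡ 1 (mod 3).
    So t ≡ 1 (mod 3).
    Then x = 2 + 14·1 = 16, valid modulo lcm(14, 6) = 42: x ≡ 16 (mod 42).
  Combine with x ≡ 2 (mod 10): gcd(42, 10) = 2; 2 - 16 = -14, which IS divisible by 2, so compatible.
    Write x = 16 + 42·t and substitute into x ≡ 2 (mod 10): 42·t ≡ 2 − 16 = -14 (mod 10).
    Divide the congruence (and modulus) by g = 2: 21·t ≡ -7 (mod 5).
    Reduce coefficients mod 5: 1·t ≡ 3 (mod 5).
    So t ≡ 3 (mod 5).
    Then x = 16 + 42·3 = 142, valid modulo lcm(42, 10) = 210: x ≡ 142 (mod 210).
Verify: 142 mod 14 = 2, 142 mod 6 = 4, 142 mod 10 = 2.

x ≡ 142 (mod 210).


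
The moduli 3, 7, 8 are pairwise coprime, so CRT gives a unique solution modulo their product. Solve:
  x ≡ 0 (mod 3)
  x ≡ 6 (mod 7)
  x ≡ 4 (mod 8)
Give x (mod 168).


Moduli 3, 7, 8 are pairwise coprime; by CRT there is a unique solution modulo M = 3 · 7 · 8 = 168.
Solve pairwise, accumulating the modulus:
  Start with x ≡ 0 (mod 3).
  Combine with x ≡ 6 (mod 7): since gcd(3, 7) = 1, we get a unique residue mod 21.
    Write x = 0 + 3·t and substitute into x ≡ 6 (mod 7): 3·t ≡ 6 − 0 = 6 (mod 7).
    The inverse of 3 mod 7 is 5 (since 3·5 = 15 = 2·7 + 1), so t ≡ 5·6 = 30 ≡ 2 (mod 7).
    Then x = 0 + 3·2 = 6, valid modulo lcm(3, 7) = 21: x ≡ 6 (mod 21).
  Combine with x ≡ 4 (mod 8): since gcd(21, 8) = 1, we get a unique residue mod 168.
    Write x = 6 + 21·t and substitute into x ≡ 4 (mod 8): 21·t ≡ 4 − 6 = -2 (mod 8).
    Reduce coefficients mod 8: 5·t ≡ 6 (mod 8).
    The inverse of 5 mod 8 is 5 (since 5·5 = 25 = 3·8 + 1), so t ≡ 5·6 = 30 ≡ 6 (mod 8).
    Then x = 6 + 21·6 = 132, valid modulo lcm(21, 8) = 168: x ≡ 132 (mod 168).
Verify: 132 mod 3 = 0 ✓, 132 mod 7 = 6 ✓, 132 mod 8 = 4 ✓.

x ≡ 132 (mod 168).


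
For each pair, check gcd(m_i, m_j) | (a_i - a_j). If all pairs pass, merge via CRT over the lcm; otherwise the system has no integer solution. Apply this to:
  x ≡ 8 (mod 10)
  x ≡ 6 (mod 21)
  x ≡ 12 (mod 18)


Moduli 10, 21, 18 are not pairwise coprime, so CRT works modulo lcm(m_i) when all pairwise compatibility conditions hold.
Pairwise compatibility: gcd(m_i, m_j) must divide a_i - a_j for every pair.
Merge one congruence at a time:
  Start: x ≡ 8 (mod 10).
  Combine with x ≡ 6 (mod 21): gcd(10, 21) = 1; 6 - 8 = -2, which IS divisible by 1, so compatible.
    Write x = 8 + 10·t and substitute into x ≡ 6 (mod 21): 10·t ≡ 6 − 8 = -2 (mod 21).
    Reduce coefficients mod 21: 10·t ≡ 19 (mod 21).
    The inverse of 10 mod 21 is 19 (since 10·19 = 190 = 9·21 + 1), so t ≡ 19·19 = 361 ≡ 4 (mod 21).
    Then x = 8 + 10·4 = 48, valid modulo lcm(10, 21) = 210: x ≡ 48 (mod 210).
  Combine with x ≡ 12 (mod 18): gcd(210, 18) = 6; 12 - 48 = -36, which IS divisible by 6, so compatible.
    Write x = 48 + 210·t and substitute into x ≡ 12 (mod 18): 210·t ≡ 12 − 48 = -36 (mod 18).
    Divide the congruence (and modulus) by g = 6: 35·t ≡ -6 (mod 3).
    Reduce coefficients mod 3: 2·t ≡ 0 (mod 3).
    The inverse of 2 mod 3 is 2 (since 2·2 = 4 = 1·3 + 1), so t ≡ 2·0 = 0 ≡ 0 (mod 3).
    Then x = 48 + 210·0 = 48, valid modulo lcm(210, 18) = 630: x ≡ 48 (mod 630).
Verify: 48 mod 10 = 8, 48 mod 21 = 6, 48 mod 18 = 12.

x ≡ 48 (mod 630).


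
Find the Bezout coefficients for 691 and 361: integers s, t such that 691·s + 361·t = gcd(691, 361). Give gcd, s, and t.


Euclidean algorithm on (691, 361) — divide until remainder is 0:
  691 = 1 · 361 + 330
  361 = 1 · 330 + 31
  330 = 10 · 31 + 20
  31 = 1 · 20 + 11
  20 = 1 · 11 + 9
  11 = 1 · 9 + 2
  9 = 4 · 2 + 1
  2 = 2 · 1 + 0
gcd(691, 361) = 1.
Track Bezout coefficients alongside the remainders: start with r₀ = 691 = a·1 + b·0 (s = 1, t = 0) and r₁ = 361 = a·0 + b·1 (s = 0, t = 1); each new remainder r_{k+1} = r_{k-1} − q_k·r_k inherits s_{k+1} = s_{k-1} − q_k·s_k, t_{k+1} = t_{k-1} − q_k·t_k, so r_k = a·s_k + b·t_k at every step:
  q = 1: r = 330, s = 1 − 1·0 = 1, t = 0 − 1·1 = -1  (check: 691·1 + 361·(-1) = 330)
  q = 1: r = 31, s = 0 − 1·1 = -1, t = 1 − 1·(-1) = 2  (check: 691·(-1) + 361·2 = 31)
  q = 10: r = 20, s = 1 − 10·(-1) = 11, t = -1 − 10·2 = -21  (check: 691·11 + 361·(-21) = 20)
  q = 1: r = 11, s = -1 − 1·11 = -12, t = 2 − 1·(-21) = 23  (check: 691·(-12) + 361·23 = 11)
  q = 1: r = 9, s = 11 − 1·(-12) = 23, t = -21 − 1·23 = -44  (check: 691·23 + 361·(-44) = 9)
  q = 1: r = 2, s = -12 − 1·23 = -35, t = 23 − 1·(-44) = 67  (check: 691·(-35) + 361·67 = 2)
  q = 4: r = 1, s = 23 − 4·(-35) = 163, t = -44 − 4·67 = -312  (check: 691·163 + 361·(-312) = 1)
The row with r = 1 (the gcd) gives the Bezout coefficients s = 163, t = -312.
Result: 691 · (163) + 361 · (-312) = 1.

gcd(691, 361) = 1; s = 163, t = -312 (check: 691·163 + 361·(-312) = 1).


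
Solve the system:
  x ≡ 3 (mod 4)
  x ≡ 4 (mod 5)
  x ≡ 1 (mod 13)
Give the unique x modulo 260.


Moduli 4, 5, 13 are pairwise coprime; by CRT there is a unique solution modulo M = 4 · 5 · 13 = 260.
Solve pairwise, accumulating the modulus:
  Start with x ≡ 3 (mod 4).
  Combine with x ≡ 4 (mod 5): since gcd(4, 5) = 1, we get a unique residue mod 20.
    Write x = 3 + 4·t and substitute into x ≡ 4 (mod 5): 4·t ≡ 4 − 3 = 1 (mod 5).
    The inverse of 4 mod 5 is 4 (since 4·4 = 16 = 3·5 + 1), so t ≡ 4·1 = 4 ≡ 4 (mod 5).
    Then x = 3 + 4·4 = 19, valid modulo lcm(4, 5) = 20: x ≡ 19 (mod 20).
  Combine with x ≡ 1 (mod 13): since gcd(20, 13) = 1, we get a unique residue mod 260.
    Write x = 19 + 20·t and substitute into x ≡ 1 (mod 13): 20·t ≡ 1 − 19 = -18 (mod 13).
    Reduce coefficients mod 13: 7·t ≡ 8 (mod 13).
    The inverse of 7 mod 13 is 2 (since 7·2 = 14 = 1·13 + 1), so t ≡ 2·8 = 16 ≡ 3 (mod 13).
    Then x = 19 + 20·3 = 79, valid modulo lcm(20, 13) = 260: x ≡ 79 (mod 260).
Verify: 79 mod 4 = 3 ✓, 79 mod 5 = 4 ✓, 79 mod 13 = 1 ✓.

x ≡ 79 (mod 260).


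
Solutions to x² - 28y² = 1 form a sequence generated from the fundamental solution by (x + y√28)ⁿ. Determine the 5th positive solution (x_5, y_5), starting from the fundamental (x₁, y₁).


Step 1: Find the fundamental solution (x₁, y₁) of x² - 28y² = 1.
  Expand √28 as a continued fraction. a₀ = ⌊√28⌋ = 5; iterate m_{k+1} = d_k·a_k − m_k, d_{k+1} = (28 − m_{k+1}²)/d_k, a_{k+1} = ⌊(a₀ + m_{k+1})/d_{k+1}⌋ (starting m₀ = 0, d₀ = 1), with convergents p_k = a_k·p_{k-1} + p_{k-2}, q_k = a_k·q_{k-1} + q_{k-2} (p₋₁ = 1, q₋₁ = 0):
  k = 0: a₀ = 5; p₀/q₀ = 5/1; p₀² − 28·q₀² = 25 − 28 = -3.
  k = 1: m = 5, d = 3, a = ⌊(5 + 5)/3⌋ = 3; p/q = (3·5 + 1)/(3·1 + 0) = 16/3; p² − 28·q² = 256 − 252 = 4.
  k = 2: m = 4, d = 4, a = ⌊(5 + 4)/4⌋ = 2; p/q = (2·16 + 5)/(2·3 + 1) = 37/7; p² − 28·q² = 1369 − 1372 = -3.
  k = 3: m = 4, d = 3, a = ⌊(5 + 4)/3⌋ = 3; p/q = (3·37 + 16)/(3·7 + 3) = 127/24; p² − 28·q² = 16129 − 16128 = 1.
  The first convergent with p² − 28·q² = 1 gives the fundamental solution (x₁, y₁) = (127, 24).
Step 2: Apply the recurrence (x_{n+1}, y_{n+1}) = (x₁x_n + 28y₁y_n, x₁y_n + y₁x_n) repeatedly.
  From (x_1, y_1) = (127, 24): x_2 = 127·127 + 28·24·24 = 32257; y_2 = 127·24 + 24·127 = 6096.
  From (x_2, y_2) = (32257, 6096): x_3 = 127·32257 + 28·24·6096 = 8193151; y_3 = 127·6096 + 24·32257 = 1548360.
  From (x_3, y_3) = (8193151, 1548360): x_4 = 127·8193151 + 28·24·1548360 = 2081028097; y_4 = 127·1548360 + 24·8193151 = 393277344.
  From (x_4, y_4) = (2081028097, 393277344): x_5 = 127·2081028097 + 28·24·393277344 = 528572943487; y_5 = 127·393277344 + 24·2081028097 = 99890897016.
Step 3: Verify x_5² - 28·y_5² = 279389356586511295719169 - 279389356586511295719168 = 1 (should be 1). ✓

(x_1, y_1) = (127, 24); (x_5, y_5) = (528572943487, 99890897016).
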